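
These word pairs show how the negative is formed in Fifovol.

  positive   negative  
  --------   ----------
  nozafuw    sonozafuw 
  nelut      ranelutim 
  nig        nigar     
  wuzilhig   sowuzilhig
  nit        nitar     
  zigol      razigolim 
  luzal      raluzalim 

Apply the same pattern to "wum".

nit and nelut both end in -t yet inflect differently (nitar, ranelutim), so the final letter is not what conditions the rule; the number of vowels is.
"wum" has 1 vowel. The stems with 1 vowel (nig → nigar, nit → nitar) add -ar.
The other patterns: stems with 2 vowels add ra- … -im around the stem; stems with 3 vowels add the prefix so-.
So wum → wumar.

wumar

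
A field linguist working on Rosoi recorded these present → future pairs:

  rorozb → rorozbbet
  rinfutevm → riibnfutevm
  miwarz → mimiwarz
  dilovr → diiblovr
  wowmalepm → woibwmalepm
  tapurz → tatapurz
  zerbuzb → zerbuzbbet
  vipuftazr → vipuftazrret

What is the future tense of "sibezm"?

vipuftazr and dilovr both end in -r yet inflect differently (vipuftazrret, diiblovr), so the final letter is not what conditions the rule; the second-to-last letter is.
"sibezm" has second-to-last letter 'z'. The stems whose second-to-last letter is 'z' (zerbuzb → zerbuzbbet, vipuftazr → vipuftazrret, rorozb → rorozbbet) double the final consonant and add -et.
So sibezm → sibezmmet.

sibezmmet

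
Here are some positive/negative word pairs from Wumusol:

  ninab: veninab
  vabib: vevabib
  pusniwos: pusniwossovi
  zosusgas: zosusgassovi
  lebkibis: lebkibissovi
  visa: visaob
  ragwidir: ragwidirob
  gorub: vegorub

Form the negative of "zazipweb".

zosusgas and ninab both have last vowel 'a' yet inflect differently (zosusgassovi, veninab), so the last vowel is not what conditions the rule; the final letter is.
"zazipweb" ends in -b. The stems ending in -b (gorub → vegorub, ninab → veninab, vabib → vevabib) add the prefix ve-.
The other patterns: stems ending in -s double the final consonant and add -ovi; stems ending in -a or -r add -ob.
So zazipweb → vezazipweb.

vezazipweb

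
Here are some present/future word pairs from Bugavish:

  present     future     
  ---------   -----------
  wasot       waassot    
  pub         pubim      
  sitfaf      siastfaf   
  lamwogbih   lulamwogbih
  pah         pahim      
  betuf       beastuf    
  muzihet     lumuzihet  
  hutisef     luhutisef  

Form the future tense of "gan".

ganim

"gan" has 1 vowel. The stems with 1 vowel (pub → pubim, pah → pahim) add -im.
The other patterns: stems with 2 vowels insert -as- after the first vowel; stems with 3 vowels add the prefix lu-.
So gan → ganim.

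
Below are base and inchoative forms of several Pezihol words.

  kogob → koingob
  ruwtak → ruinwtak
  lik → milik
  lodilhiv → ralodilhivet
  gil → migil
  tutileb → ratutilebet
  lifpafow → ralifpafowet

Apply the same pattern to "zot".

mizot

lik and ruwtak both end in -k yet inflect differently (milik, ruinwtak), so the final letter is not what conditions the rule; the number of vowels is.
"zot" has 1 vowel. The stems with 1 vowel (gil → migil, lik → milik) add the prefix mi-.
The other patterns: stems with 2 vowels insert -in- after the first vowel; stems with 3 vowels add ra- … -et around the stem.
So zot → mizot.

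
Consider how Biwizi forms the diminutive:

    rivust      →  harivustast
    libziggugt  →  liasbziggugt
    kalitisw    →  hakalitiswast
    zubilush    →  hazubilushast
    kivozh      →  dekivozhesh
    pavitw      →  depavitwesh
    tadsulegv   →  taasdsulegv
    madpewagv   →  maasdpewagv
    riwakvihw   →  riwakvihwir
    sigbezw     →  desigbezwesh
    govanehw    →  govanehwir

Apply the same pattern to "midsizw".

"midsizw" has second-to-last letter 'z'. The stems whose second-to-last letter is 'z' (sigbezw → desigbezwesh, kivozh → dekivozhesh) add de- … -esh around the stem.
So midsizw → demidsizwesh.

demidsizwesh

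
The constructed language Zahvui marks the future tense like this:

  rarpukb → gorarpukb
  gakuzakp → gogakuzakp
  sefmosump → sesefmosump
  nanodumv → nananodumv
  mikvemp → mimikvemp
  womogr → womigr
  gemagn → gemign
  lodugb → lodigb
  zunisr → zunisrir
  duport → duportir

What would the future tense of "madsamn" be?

gakuzakp and sefmosump both end in -p yet inflect differently (gogakuzakp, sesefmosump), so the final letter is not what conditions the rule; the second-to-last letter is.
"madsamn" has second-to-last letter 'm'. The stems whose second-to-last letter is 'm' (sefmosump → sesefmosump, nanodumv → nananodumv, mikvemp → mimikvemp) repeat the first consonant+vowel as a prefix.
The other patterns: stems whose second-to-last letter is 'k' add the prefix go-; stems whose second-to-last letter is 'g' change the last vowel to 'i'; stems whose second-to-last letter is 'r' or 's' add -ir.
So madsamn → mamadsamn.

mamadsamn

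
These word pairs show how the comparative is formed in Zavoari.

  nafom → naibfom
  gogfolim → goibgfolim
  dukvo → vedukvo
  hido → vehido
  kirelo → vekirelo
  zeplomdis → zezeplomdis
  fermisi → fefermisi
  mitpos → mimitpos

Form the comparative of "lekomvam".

leibkomvam

nafom and dukvo both have last vowel 'o' yet inflect differently (naibfom, vedukvo), so the last vowel is not what conditions the rule; the final letter is.
"lekomvam" ends in -m. The stems ending in -m (nafom → naibfom, gogfolim → goibgfolim) insert -ib- after the first vowel.
The other patterns: stems ending in -o add the prefix ve-; stems ending in -i or -s repeat the first consonant+vowel as a prefix.
So lekomvam → leibkomvam.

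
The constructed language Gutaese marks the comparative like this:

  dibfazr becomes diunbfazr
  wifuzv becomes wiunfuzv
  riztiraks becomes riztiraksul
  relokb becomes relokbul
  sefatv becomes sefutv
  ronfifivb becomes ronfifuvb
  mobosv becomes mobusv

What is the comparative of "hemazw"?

wifuzv and sefatv both end in -v yet inflect differently (wiunfuzv, sefutv), so the final letter is not what conditions the rule; the second-to-last letter is.
"hemazw" has second-to-last letter 'z'. The stems whose second-to-last letter is 'z' (dibfazr → diunbfazr, wifuzv → wiunfuzv) insert -un- after the first vowel.
So hemazw → heunmazw.

heunmazw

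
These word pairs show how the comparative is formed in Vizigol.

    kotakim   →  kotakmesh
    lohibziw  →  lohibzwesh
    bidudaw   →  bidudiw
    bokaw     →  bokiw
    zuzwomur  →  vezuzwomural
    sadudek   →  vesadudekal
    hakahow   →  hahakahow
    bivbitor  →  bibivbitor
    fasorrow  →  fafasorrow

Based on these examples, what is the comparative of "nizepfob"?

ninizepfob

lohibziw and bidudaw both end in -w yet inflect differently (lohibzwesh, bidudiw), so the final letter is not what conditions the rule; the last vowel is.
"nizepfob" has last vowel 'o'. The stems whose last vowel is 'o' (hakahow → hahakahow, bivbitor → bibivbitor, fasorrow → fafasorrow) repeat the first consonant+vowel as a prefix.
The other patterns: stems whose last vowel is 'i' delete the last vowel and add -esh; stems whose last vowel is 'a' change the last vowel to 'i'; stems whose last vowel is 'e' or 'u' add ve- … -al around the stem.
So nizepfob → ninizepfob.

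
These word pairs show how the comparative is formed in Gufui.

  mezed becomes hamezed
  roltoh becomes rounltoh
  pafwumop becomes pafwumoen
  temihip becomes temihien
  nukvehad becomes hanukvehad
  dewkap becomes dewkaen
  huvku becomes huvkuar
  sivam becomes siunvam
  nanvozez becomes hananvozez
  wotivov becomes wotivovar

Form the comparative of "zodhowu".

"zodhowu" ends in -u. The one such stem in the data (huvku → huvkuar) adds -ar, so the same rule applies.
The other patterns: stems ending in -d or -z add the prefix ha-; stems ending in -p drop the final letter and add -en; stems ending in -h or -m insert -un- after the first vowel.
So zodhowu → zodhowuar.

zodhowuar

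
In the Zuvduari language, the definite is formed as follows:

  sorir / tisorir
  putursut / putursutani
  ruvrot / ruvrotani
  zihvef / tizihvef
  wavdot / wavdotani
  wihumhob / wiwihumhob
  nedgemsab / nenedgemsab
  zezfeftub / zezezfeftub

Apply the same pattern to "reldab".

rereldab

wihumhob and wavdot both have last vowel 'o' yet inflect differently (wiwihumhob, wavdotani), so the last vowel is not what conditions the rule; the final letter is.
"reldab" ends in -b. The stems ending in -b (zezfeftub → zezezfeftub, wihumhob → wiwihumhob, nedgemsab → nenedgemsab) repeat the first consonant+vowel as a prefix.
So reldab → rereldab.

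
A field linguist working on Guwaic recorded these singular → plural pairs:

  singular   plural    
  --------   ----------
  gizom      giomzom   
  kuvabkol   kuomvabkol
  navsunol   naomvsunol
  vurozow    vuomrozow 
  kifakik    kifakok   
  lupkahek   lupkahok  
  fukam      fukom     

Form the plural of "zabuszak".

gizom and fukam both end in -m yet inflect differently (giomzom, fukom), so the final letter is not what conditions the rule; the last vowel is.
"zabuszak" has last vowel 'a'. The one such stem in the data (fukam → fukom) changes the last vowel to 'o' (as do kifakik, lupkahek), so the same rule applies.
The other pattern: stems whose last vowel is 'o' insert -om- after the first vowel.
So zabuszak → zabuszok.

zabuszok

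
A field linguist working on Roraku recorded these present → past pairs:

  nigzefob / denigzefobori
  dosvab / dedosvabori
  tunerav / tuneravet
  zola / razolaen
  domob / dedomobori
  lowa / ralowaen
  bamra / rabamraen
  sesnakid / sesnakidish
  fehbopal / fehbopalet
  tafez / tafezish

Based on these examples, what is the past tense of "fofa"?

"fofa" ends in -a. The stems ending in -a (zola → razolaen, lowa → ralowaen, bamra → rabamraen) add ra- … -en around the stem.
So fofa → rafofaen.

rafofaen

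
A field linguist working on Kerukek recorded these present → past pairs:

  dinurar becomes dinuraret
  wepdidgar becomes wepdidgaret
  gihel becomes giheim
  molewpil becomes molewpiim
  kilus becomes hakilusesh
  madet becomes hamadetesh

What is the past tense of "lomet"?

halometesh

gihel and madet both have last vowel 'e' yet inflect differently (giheim, hamadetesh), so the last vowel is not what conditions the rule; the final letter is.
"lomet" ends in -t. The one such stem in the data (madet → hamadetesh) adds ha- … -esh around the stem, so the same rule applies.
The other patterns: stems ending in -r add -et; stems ending in -l drop the final letter and add -im.
So lomet → halometesh.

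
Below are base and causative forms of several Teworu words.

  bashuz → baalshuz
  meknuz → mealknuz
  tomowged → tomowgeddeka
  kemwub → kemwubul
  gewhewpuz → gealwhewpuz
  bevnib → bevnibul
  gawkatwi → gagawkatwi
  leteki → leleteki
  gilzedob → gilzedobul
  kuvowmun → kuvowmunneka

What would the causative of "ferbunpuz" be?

"ferbunpuz" ends in -z. The stems ending in -z (gewhewpuz → gealwhewpuz, bashuz → baalshuz, meknuz → mealknuz) insert -al- after the first vowel.
So ferbunpuz → fealrbunpuz.

fealrbunpuz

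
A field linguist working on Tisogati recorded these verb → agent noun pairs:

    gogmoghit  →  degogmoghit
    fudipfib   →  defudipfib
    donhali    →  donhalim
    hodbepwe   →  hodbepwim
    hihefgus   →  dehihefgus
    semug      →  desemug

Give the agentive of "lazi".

lazim

donhali and fudipfib both have last vowel 'i' yet inflect differently (donhalim, defudipfib), so the last vowel is not what conditions the rule; whether the stem ends in a vowel or a consonant is.
"lazi" ends in a vowel. The stems ending in a vowel (hodbepwe → hodbepwim, donhali → donhalim) drop the final letter and add -im.
So lazi → lazim.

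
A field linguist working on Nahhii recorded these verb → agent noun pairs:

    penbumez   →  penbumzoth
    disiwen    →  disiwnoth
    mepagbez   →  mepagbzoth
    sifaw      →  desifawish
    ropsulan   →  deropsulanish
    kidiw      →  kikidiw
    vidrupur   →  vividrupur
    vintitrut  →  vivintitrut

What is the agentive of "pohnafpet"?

disiwen and ropsulan both end in -n yet inflect differently (disiwnoth, deropsulanish), so the final letter is not what conditions the rule; the last vowel is.
"pohnafpet" has last vowel 'e'. The stems whose last vowel is 'e' (penbumez → penbumzoth, disiwen → disiwnoth, mepagbez → mepagbzoth) delete the last vowel and add -oth.
The other patterns: stems whose last vowel is 'a' add de- … -ish around the stem; stems whose last vowel is 'i' or 'u' repeat the first consonant+vowel as a prefix.
So pohnafpet → pohnafptoth.

pohnafptoth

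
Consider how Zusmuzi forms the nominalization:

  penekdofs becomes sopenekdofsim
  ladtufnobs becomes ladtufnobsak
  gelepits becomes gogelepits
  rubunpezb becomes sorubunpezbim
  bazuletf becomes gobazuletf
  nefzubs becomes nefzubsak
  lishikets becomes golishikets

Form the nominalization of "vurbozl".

ladtufnobs and lishikets both end in -s yet inflect differently (ladtufnobsak, golishikets), so the final letter is not what conditions the rule; the second-to-last letter is.
"vurbozl" has second-to-last letter 'z'. The one such stem in the data (rubunpezb → sorubunpezbim) adds so- … -im around the stem, so the same rule applies.
So vurbozl → sovurbozlim.

sovurbozlim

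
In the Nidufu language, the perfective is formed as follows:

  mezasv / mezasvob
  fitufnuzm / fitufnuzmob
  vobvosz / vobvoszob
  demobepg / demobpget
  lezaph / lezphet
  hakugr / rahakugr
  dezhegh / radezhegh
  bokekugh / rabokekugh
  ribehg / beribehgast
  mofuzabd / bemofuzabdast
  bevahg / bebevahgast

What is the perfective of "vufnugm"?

"vufnugm" has second-to-last letter 'g'. The stems whose second-to-last letter is 'g' (hakugr → rahakugr, dezhegh → radezhegh, bokekugh → rabokekugh) add the prefix ra-.
The other patterns: stems whose second-to-last letter is 's' or 'z' add -ob; stems whose second-to-last letter is 'p' delete the last vowel and add -et; stems whose second-to-last letter is 'b' or 'h' add be- … -ast around the stem.
So vufnugm → ravufnugm.

ravufnugm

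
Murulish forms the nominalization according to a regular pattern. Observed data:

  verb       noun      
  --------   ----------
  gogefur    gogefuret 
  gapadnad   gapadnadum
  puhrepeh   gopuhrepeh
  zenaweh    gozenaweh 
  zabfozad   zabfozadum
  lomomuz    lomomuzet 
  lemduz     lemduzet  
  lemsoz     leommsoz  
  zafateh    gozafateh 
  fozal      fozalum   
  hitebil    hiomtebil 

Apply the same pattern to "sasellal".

"sasellal" has last vowel 'a'. The stems whose last vowel is 'a' (gapadnad → gapadnadum, zabfozad → zabfozadum, fozal → fozalum) add -um.
So sasellal → sasellalum.

sasellalum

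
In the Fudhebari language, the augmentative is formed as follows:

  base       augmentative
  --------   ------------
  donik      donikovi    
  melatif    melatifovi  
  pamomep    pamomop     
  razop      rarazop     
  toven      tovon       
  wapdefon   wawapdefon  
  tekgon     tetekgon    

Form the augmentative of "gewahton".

pamomep and razop both end in -p yet inflect differently (pamomop, rarazop), so the final letter is not what conditions the rule; the last vowel is.
"gewahton" has last vowel 'o'. The stems whose last vowel is 'o' (razop → rarazop, wapdefon → wawapdefon, tekgon → tetekgon) repeat the first consonant+vowel as a prefix.
So gewahton → gegewahton.

gegewahton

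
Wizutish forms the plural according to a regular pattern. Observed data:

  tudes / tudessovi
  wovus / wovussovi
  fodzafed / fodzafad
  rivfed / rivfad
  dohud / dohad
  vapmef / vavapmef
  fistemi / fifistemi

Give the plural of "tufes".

tudes and fodzafed both have last vowel 'e' yet inflect differently (tudessovi, fodzafad), so the last vowel is not what conditions the rule; the final letter is.
"tufes" ends in -s. The stems ending in -s (tudes → tudessovi, wovus → wovussovi) double the final consonant and add -ovi.
So tufes → tufessovi.

tufessovi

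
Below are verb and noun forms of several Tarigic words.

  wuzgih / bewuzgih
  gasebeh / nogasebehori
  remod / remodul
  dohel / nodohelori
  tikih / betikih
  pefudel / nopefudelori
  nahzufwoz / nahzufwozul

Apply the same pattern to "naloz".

wuzgih and gasebeh both end in -h yet inflect differently (bewuzgih, nogasebehori), so the final letter is not what conditions the rule; the last vowel is.
"naloz" has last vowel 'o'. The stems whose last vowel is 'o' (nahzufwoz → nahzufwozul, remod → remodul) add -ul.
So naloz → nalozul.

nalozul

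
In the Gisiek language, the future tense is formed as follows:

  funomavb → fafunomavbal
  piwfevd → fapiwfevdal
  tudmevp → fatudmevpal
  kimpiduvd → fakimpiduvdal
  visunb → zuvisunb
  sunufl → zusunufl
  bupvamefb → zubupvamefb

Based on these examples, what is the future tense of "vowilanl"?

"vowilanl" has second-to-last letter 'n'. The one such stem in the data (visunb → zuvisunb) adds the prefix zu-, so the same rule applies.
So vowilanl → zuvowilanl.

zuvowilanl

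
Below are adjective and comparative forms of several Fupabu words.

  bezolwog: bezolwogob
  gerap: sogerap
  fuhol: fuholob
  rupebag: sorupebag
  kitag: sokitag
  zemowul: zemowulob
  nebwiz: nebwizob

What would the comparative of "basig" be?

rupebag and bezolwog both end in -g yet inflect differently (sorupebag, bezolwogob), so the final letter is not what conditions the rule; the last vowel is.
"basig" has last vowel 'i'. The one such stem in the data (nebwiz → nebwizob) adds -ob, so the same rule applies.
The other pattern: stems whose last vowel is 'a' add the prefix so-.
So basig → basigob.

basigob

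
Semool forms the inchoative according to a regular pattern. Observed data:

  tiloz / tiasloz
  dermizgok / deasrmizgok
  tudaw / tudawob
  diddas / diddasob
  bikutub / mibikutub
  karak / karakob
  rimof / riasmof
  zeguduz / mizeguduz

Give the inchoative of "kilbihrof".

kiaslbihrof

karak and dermizgok both end in -k yet inflect differently (karakob, deasrmizgok), so the final letter is not what conditions the rule; the last vowel is.
"kilbihrof" has last vowel 'o'. The stems whose last vowel is 'o' (rimof → riasmof, dermizgok → deasrmizgok, tiloz → tiasloz) insert -as- after the first vowel.
The other patterns: stems whose last vowel is 'a' add -ob; stems whose last vowel is 'u' add the prefix mi-.
So kilbihrof → kiaslbihrof.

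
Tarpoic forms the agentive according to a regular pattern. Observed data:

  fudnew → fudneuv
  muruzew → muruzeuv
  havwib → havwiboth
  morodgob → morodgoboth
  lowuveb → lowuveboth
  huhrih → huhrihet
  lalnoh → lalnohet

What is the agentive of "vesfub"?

vesfuboth

fudnew and lowuveb both have last vowel 'e' yet inflect differently (fudneuv, lowuveboth), so the last vowel is not what conditions the rule; the final letter is.
"vesfub" ends in -b. The stems ending in -b (havwib → havwiboth, morodgob → morodgoboth, lowuveb → lowuveboth) add -oth.
So vesfub → vesfuboth.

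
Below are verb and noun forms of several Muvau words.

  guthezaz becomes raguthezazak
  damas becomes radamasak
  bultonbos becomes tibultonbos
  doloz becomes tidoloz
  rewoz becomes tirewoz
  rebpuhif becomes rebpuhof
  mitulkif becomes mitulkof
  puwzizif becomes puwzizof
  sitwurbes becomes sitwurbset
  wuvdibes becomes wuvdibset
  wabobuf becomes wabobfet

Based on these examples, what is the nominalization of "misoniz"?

damas and bultonbos both end in -s yet inflect differently (radamasak, tibultonbos), so the final letter is not what conditions the rule; the last vowel is.
"misoniz" has last vowel 'i'. The stems whose last vowel is 'i' (rebpuhif → rebpuhof, mitulkif → mitulkof, puwzizif → puwzizof) change the last vowel to 'o'.
So misoniz → misonoz.

misonoz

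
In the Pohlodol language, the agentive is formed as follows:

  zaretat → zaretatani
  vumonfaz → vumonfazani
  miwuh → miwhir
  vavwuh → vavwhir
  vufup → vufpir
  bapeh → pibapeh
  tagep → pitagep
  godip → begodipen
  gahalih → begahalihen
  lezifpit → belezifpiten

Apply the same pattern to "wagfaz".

wagfazani

miwuh and bapeh both end in -h yet inflect differently (miwhir, pibapeh), so the final letter is not what conditions the rule; the last vowel is.
"wagfaz" has last vowel 'a'. The stems whose last vowel is 'a' (zaretat → zaretatani, vumonfaz → vumonfazani) add -ani.
So wagfaz → wagfazani.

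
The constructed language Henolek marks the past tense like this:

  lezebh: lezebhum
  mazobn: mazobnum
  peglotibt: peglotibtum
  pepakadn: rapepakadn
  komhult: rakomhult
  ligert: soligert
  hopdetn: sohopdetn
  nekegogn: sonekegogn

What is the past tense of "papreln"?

rapapreln

mazobn and pepakadn both end in -n yet inflect differently (mazobnum, rapepakadn), so the final letter is not what conditions the rule; the second-to-last letter is.
"papreln" has second-to-last letter 'l'. The one such stem in the data (komhult → rakomhult) adds the prefix ra-, so the same rule applies.
The other patterns: stems whose second-to-last letter is 'b' add -um; stems whose second-to-last letter is 'g', 'r' or 't' add the prefix so-.
So papreln → rapapreln.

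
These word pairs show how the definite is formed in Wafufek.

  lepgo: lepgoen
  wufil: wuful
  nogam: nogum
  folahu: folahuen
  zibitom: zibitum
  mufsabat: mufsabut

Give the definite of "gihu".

gihuen

"gihu" ends in a vowel. The stems ending in a vowel (lepgo → lepgoen, folahu → folahuen) add -en.
The other pattern: stems ending in a consonant change the last vowel to 'u'.
So gihu → gihuen.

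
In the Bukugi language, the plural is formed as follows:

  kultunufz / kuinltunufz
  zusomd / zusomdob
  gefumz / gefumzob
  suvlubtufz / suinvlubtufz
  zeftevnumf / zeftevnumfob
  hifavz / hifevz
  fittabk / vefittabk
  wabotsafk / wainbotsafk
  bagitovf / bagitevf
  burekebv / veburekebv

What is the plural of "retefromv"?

bagitovf and zeftevnumf both end in -f yet inflect differently (bagitevf, zeftevnumfob), so the final letter is not what conditions the rule; the second-to-last letter is.
"retefromv" has second-to-last letter 'm'. The stems whose second-to-last letter is 'm' (zusomd → zusomdob, zeftevnumf → zeftevnumfob, gefumz → gefumzob) add -ob.
The other patterns: stems whose second-to-last letter is 'v' change the last vowel to 'e'; stems whose second-to-last letter is 'f' insert -in- after the first vowel; stems whose second-to-last letter is 'b' add the prefix ve-.
So retefromv → retefromvob.

retefromvob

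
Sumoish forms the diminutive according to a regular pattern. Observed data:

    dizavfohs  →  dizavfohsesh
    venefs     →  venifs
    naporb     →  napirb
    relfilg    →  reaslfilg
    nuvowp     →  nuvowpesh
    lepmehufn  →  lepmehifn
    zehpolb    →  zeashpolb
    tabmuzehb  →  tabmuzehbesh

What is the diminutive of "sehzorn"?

sehzirn

tabmuzehb and zehpolb both end in -b yet inflect differently (tabmuzehbesh, zeashpolb), so the final letter is not what conditions the rule; the second-to-last letter is.
"sehzorn" has second-to-last letter 'r'. The one such stem in the data (naporb → napirb) changes the last vowel to 'i' (as do venefs, lepmehufn), so the same rule applies.
So sehzorn → sehzirn.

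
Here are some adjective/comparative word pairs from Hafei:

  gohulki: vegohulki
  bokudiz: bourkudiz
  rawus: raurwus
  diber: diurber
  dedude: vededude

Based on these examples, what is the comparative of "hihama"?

vehihama

dedude and diber both have last vowel 'e' yet inflect differently (vededude, diurber), so the last vowel is not what conditions the rule; whether the stem ends in a vowel or a consonant is.
"hihama" ends in a vowel. The stems ending in a vowel (dedude → vededude, gohulki → vegohulki) add the prefix ve-.
The other pattern: stems ending in a consonant insert -ur- after the first vowel.
So hihama → vehihama.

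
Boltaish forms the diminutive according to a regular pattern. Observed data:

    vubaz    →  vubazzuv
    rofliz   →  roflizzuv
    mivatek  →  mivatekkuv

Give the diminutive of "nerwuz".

nerwuzzuv

Every pair shown (vubaz → vubazzuv, rofliz → roflizzuv, mivatek → mivatekkuv) follows the same rule: double the final consonant and add -uv.
So nerwuz → nerwuzzuv.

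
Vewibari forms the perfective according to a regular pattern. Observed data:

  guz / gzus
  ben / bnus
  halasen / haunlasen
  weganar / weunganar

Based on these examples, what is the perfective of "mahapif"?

maunhapif

halasen and ben both end in -n yet inflect differently (haunlasen, bnus), so the final letter is not what conditions the rule; the number of vowels is.
"mahapif" has 3 vowels. The stems with 3 vowels (halasen → haunlasen, weganar → weunganar) insert -un- after the first vowel.
The other pattern: stems with 1 vowel delete the last vowel and add -us.
So mahapif → maunhapif.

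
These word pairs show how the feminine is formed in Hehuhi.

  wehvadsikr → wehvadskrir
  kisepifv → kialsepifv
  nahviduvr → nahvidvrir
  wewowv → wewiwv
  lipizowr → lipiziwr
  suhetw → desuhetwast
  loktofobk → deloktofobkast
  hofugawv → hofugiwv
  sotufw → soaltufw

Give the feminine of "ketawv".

suhetw and sotufw both end in -w yet inflect differently (desuhetwast, soaltufw), so the final letter is not what conditions the rule; the second-to-last letter is.
"ketawv" has second-to-last letter 'w'. The stems whose second-to-last letter is 'w' (lipizowr → lipiziwr, wewowv → wewiwv, hofugawv → hofugiwv) change the last vowel to 'i'.
The other patterns: stems whose second-to-last letter is 'b' or 't' add de- … -ast around the stem; stems whose second-to-last letter is 'f' insert -al- after the first vowel; stems whose second-to-last letter is 'k' or 'v' delete the last vowel and add -ir.
So ketawv → ketiwv.

ketiwv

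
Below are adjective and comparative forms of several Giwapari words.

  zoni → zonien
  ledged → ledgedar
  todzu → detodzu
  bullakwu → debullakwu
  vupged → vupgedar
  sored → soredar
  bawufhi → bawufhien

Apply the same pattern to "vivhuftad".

bullakwu and bawufhi both begin with b- yet inflect differently (debullakwu, bawufhien), so the first letter is not what conditions the rule; the final letter is.
"vivhuftad" ends in -d. The stems ending in -d (ledged → ledgedar, vupged → vupgedar, sored → soredar) add -ar.
So vivhuftad → vivhuftadar.

vivhuftadar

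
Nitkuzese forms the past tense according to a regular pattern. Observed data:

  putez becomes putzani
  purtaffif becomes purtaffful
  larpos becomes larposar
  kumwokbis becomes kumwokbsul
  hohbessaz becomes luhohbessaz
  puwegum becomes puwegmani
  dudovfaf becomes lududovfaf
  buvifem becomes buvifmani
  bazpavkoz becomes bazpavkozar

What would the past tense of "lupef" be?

purtaffif and dudovfaf both end in -f yet inflect differently (purtaffful, lududovfaf), so the final letter is not what conditions the rule; the last vowel is.
"lupef" has last vowel 'e'. The stems whose last vowel is 'e' (putez → putzani, buvifem → buvifmani) delete the last vowel and add -ani.
So lupef → lupfani.

lupfani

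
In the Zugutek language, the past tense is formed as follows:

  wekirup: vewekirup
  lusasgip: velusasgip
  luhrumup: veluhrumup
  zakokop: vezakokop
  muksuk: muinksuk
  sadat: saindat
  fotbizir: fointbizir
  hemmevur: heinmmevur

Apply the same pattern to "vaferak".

"vaferak" ends in -k. The one such stem in the data (muksuk → muinksuk) inserts -in- after the first vowel (as do sadat, fotbizir), so the same rule applies.
So vaferak → vainferak.

vainferak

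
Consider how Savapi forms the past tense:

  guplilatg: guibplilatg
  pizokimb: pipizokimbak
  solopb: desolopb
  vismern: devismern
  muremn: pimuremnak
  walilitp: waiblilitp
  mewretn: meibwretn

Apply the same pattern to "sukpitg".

suibkpitg

muremn and mewretn both end in -n yet inflect differently (pimuremnak, meibwretn), so the final letter is not what conditions the rule; the second-to-last letter is.
"sukpitg" has second-to-last letter 't'. The stems whose second-to-last letter is 't' (mewretn → meibwretn, guplilatg → guibplilatg, walilitp → waiblilitp) insert -ib- after the first vowel.
So sukpitg → suibkpitg.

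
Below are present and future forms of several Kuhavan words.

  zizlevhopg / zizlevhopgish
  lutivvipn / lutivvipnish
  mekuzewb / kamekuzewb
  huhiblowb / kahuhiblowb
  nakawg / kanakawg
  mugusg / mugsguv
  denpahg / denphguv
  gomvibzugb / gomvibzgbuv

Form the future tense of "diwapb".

"diwapb" has second-to-last letter 'p'. The stems whose second-to-last letter is 'p' (zizlevhopg → zizlevhopgish, lutivvipn → lutivvipnish) add -ish.
The other patterns: stems whose second-to-last letter is 'w' add the prefix ka-; stems whose second-to-last letter is 'g', 'h' or 's' delete the last vowel and add -uv.
So diwapb → diwapbish.

diwapbish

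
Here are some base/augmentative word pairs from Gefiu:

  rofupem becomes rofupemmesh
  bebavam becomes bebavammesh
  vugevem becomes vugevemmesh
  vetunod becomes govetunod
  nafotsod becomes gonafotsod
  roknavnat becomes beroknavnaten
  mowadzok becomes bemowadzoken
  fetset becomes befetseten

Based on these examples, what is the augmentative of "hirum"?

"hirum" ends in -m. The stems ending in -m (rofupem → rofupemmesh, bebavam → bebavammesh, vugevem → vugevemmesh) double the final consonant and add -esh.
So hirum → hirummesh.

hirummesh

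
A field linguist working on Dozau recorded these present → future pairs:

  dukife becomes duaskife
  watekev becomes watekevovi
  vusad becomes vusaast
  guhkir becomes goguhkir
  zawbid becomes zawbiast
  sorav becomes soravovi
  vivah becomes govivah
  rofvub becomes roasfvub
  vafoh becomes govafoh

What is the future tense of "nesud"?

nesuast

sorav and vusad both have last vowel 'a' yet inflect differently (soravovi, vusaast), so the last vowel is not what conditions the rule; the final letter is.
"nesud" ends in -d. The stems ending in -d (vusad → vusaast, zawbid → zawbiast) drop the final letter and add -ast.
The other patterns: stems ending in -v add -ovi; stems ending in -h or -r add the prefix go-; stems ending in -b or -e insert -as- after the first vowel.
So nesud → nesuast.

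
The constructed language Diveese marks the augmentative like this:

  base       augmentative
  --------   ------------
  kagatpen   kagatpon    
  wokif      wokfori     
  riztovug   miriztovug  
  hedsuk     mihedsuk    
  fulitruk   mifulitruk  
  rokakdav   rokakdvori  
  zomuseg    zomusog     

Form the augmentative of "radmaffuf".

miradmaffuf

riztovug and zomuseg both end in -g yet inflect differently (miriztovug, zomusog), so the final letter is not what conditions the rule; the last vowel is.
"radmaffuf" has last vowel 'u'. The stems whose last vowel is 'u' (riztovug → miriztovug, hedsuk → mihedsuk, fulitruk → mifulitruk) add the prefix mi-.
So radmaffuf → miradmaffuf.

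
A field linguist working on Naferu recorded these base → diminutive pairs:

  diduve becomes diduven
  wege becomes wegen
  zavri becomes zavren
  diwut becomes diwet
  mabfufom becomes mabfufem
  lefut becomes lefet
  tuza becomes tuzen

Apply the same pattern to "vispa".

vispen

"vispa" ends in a vowel. The stems ending in a vowel (tuza → tuzen, diduve → diduven, zavri → zavren) drop the final letter and add -en.
So vispa → vispen.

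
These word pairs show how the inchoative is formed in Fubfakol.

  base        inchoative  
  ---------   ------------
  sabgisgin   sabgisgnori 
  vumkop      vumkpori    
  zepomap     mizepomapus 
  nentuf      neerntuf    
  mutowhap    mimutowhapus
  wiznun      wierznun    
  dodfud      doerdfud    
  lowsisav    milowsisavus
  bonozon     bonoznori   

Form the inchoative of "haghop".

haghpori

wiznun and bonozon both end in -n yet inflect differently (wierznun, bonoznori), so the final letter is not what conditions the rule; the last vowel is.
"haghop" has last vowel 'o'. The stems whose last vowel is 'o' (bonozon → bonoznori, vumkop → vumkpori) delete the last vowel and add -ori.
The other patterns: stems whose last vowel is 'u' insert -er- after the first vowel; stems whose last vowel is 'a' add mi- … -us around the stem.
So haghop → haghpori.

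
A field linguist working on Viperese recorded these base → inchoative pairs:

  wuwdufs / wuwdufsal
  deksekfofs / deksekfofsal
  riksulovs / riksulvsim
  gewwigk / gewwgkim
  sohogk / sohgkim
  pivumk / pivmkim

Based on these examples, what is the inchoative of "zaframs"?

zafrmsim

wuwdufs and riksulovs both end in -s yet inflect differently (wuwdufsal, riksulvsim), so the final letter is not what conditions the rule; the second-to-last letter is.
"zaframs" has second-to-last letter 'm'. The one such stem in the data (pivumk → pivmkim) deletes the last vowel and adds -im (as do riksulovs, gewwigk), so the same rule applies.
So zaframs → zafrmsim.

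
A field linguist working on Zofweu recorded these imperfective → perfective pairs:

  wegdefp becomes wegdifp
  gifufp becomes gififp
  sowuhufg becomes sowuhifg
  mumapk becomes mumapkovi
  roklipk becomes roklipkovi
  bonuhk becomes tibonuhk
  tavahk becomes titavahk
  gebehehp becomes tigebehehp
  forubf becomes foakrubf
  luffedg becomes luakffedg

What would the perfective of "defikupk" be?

mumapk and bonuhk both end in -k yet inflect differently (mumapkovi, tibonuhk), so the final letter is not what conditions the rule; the second-to-last letter is.
"defikupk" has second-to-last letter 'p'. The stems whose second-to-last letter is 'p' (mumapk → mumapkovi, roklipk → roklipkovi) add -ovi.
So defikupk → defikupkovi.

defikupkovi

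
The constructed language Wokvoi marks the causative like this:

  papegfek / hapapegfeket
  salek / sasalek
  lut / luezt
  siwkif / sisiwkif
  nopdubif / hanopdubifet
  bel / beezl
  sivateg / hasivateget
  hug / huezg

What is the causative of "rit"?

salek and papegfek both end in -k yet inflect differently (sasalek, hapapegfeket), so the final letter is not what conditions the rule; the number of vowels is.
"rit" has 1 vowel. The stems with 1 vowel (bel → beezl, hug → huezg, lut → luezt) insert -ez- after the first vowel.
So rit → riezt.

riezt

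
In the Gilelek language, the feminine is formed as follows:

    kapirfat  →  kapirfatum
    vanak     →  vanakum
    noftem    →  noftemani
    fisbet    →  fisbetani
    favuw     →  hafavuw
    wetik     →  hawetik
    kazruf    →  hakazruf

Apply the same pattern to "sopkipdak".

kapirfat and fisbet both end in -t yet inflect differently (kapirfatum, fisbetani), so the final letter is not what conditions the rule; the last vowel is.
"sopkipdak" has last vowel 'a'. The stems whose last vowel is 'a' (kapirfat → kapirfatum, vanak → vanakum) add -um.
So sopkipdak → sopkipdakum.

sopkipdakum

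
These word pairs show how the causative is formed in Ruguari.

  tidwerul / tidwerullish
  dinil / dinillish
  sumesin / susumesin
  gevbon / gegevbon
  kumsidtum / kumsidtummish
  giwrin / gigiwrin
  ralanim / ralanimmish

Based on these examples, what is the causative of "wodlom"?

wodlommish

sumesin and dinil both have last vowel 'i' yet inflect differently (susumesin, dinillish), so the last vowel is not what conditions the rule; the final letter is.
"wodlom" ends in -m. The stems ending in -m (kumsidtum → kumsidtummish, ralanim → ralanimmish) double the final consonant and add -ish.
So wodlom → wodlommish.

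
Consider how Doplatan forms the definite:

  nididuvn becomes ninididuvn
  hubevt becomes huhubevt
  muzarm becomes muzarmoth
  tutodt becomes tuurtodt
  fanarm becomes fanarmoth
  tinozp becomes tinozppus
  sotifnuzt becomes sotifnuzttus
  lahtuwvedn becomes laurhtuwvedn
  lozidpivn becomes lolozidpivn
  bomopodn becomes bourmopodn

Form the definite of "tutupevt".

tututupevt

lozidpivn and lahtuwvedn both end in -n yet inflect differently (lolozidpivn, laurhtuwvedn), so the final letter is not what conditions the rule; the second-to-last letter is.
"tutupevt" has second-to-last letter 'v'. The stems whose second-to-last letter is 'v' (lozidpivn → lolozidpivn, hubevt → huhubevt, nididuvn → ninididuvn) repeat the first consonant+vowel as a prefix.
The other patterns: stems whose second-to-last letter is 'r' add -oth; stems whose second-to-last letter is 'd' insert -ur- after the first vowel; stems whose second-to-last letter is 'z' double the final consonant and add -us.
So tutupevt → tututupevt.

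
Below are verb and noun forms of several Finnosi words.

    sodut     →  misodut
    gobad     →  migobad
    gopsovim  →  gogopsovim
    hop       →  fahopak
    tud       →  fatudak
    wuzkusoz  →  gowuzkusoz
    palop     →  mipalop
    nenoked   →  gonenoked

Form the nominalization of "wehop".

hop and palop both end in -p yet inflect differently (fahopak, mipalop), so the final letter is not what conditions the rule; the number of vowels is.
"wehop" has 2 vowels. The stems with 2 vowels (palop → mipalop, sodut → misodut, gobad → migobad) add the prefix mi-.
So wehop → miwehop.

miwehop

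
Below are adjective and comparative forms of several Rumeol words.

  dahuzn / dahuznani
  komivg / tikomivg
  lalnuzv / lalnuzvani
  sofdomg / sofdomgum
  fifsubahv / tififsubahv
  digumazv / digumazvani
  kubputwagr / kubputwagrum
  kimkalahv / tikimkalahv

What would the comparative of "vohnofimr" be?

lalnuzv and fifsubahv both end in -v yet inflect differently (lalnuzvani, tififsubahv), so the final letter is not what conditions the rule; the second-to-last letter is.
"vohnofimr" has second-to-last letter 'm'. The one such stem in the data (sofdomg → sofdomgum) adds -um, so the same rule applies.
So vohnofimr → vohnofimrum.

vohnofimrum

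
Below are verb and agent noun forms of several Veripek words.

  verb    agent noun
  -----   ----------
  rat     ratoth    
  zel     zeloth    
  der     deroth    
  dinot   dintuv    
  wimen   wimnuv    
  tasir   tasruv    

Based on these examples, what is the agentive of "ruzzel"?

rat and dinot both end in -t yet inflect differently (ratoth, dintuv), so the final letter is not what conditions the rule; the number of vowels is.
"ruzzel" has 2 vowels. The stems with 2 vowels (dinot → dintuv, wimen → wimnuv, tasir → tasruv) delete the last vowel and add -uv.
So ruzzel → ruzzluv.

ruzzluv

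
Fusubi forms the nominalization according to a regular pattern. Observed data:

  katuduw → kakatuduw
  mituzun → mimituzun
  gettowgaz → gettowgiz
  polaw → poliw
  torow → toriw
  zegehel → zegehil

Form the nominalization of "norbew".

norbiw

"norbew" has last vowel 'e'. The one such stem in the data (zegehel → zegehil) changes the last vowel to 'i' (as do gettowgaz, polaw), so the same rule applies.
The other pattern: stems whose last vowel is 'u' repeat the first consonant+vowel as a prefix.
So norbew → norbiw.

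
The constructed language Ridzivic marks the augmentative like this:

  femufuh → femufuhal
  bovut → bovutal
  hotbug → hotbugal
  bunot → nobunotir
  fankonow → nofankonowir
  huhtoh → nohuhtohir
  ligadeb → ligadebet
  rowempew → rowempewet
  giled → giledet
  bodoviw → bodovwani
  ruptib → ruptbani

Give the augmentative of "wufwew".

wufwewet

"wufwew" has last vowel 'e'. The stems whose last vowel is 'e' (ligadeb → ligadebet, rowempew → rowempewet, giled → giledet) add -et.
The other patterns: stems whose last vowel is 'u' add -al; stems whose last vowel is 'o' add no- … -ir around the stem; stems whose last vowel is 'i' delete the last vowel and add -ani.
So wufwew → wufwewet.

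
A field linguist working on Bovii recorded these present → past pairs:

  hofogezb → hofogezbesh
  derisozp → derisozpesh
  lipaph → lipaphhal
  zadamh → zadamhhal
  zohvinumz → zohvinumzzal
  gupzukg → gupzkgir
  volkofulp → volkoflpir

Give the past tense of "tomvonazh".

"tomvonazh" has second-to-last letter 'z'. The stems whose second-to-last letter is 'z' (hofogezb → hofogezbesh, derisozp → derisozpesh) add -esh.
The other patterns: stems whose second-to-last letter is 'm' or 'p' double the final consonant and add -al; stems whose second-to-last letter is 'k' or 'l' delete the last vowel and add -ir.
So tomvonazh → tomvonazhesh.

tomvonazhesh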